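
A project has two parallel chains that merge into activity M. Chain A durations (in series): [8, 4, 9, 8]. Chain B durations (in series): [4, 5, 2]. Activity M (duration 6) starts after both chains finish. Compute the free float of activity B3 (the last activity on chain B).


ES(B3) = sum of predecessors on chain B = 9
EF(B3) = ES + duration = 9 + 2 = 11
Successor of B3 is M. ES(M) = max(sum(A), sum(B)) = max(29, 11) = 29
Free float = ES(successor) - EF(current) = 29 - 11 = 18

18


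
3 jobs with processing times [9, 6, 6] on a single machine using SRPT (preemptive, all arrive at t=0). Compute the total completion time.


Since all jobs arrive at t=0, SRPT equals SPT ordering.
SPT order: [6, 6, 9]
Completion times:
  Job 1: p=6, C=6
  Job 2: p=6, C=12
  Job 3: p=9, C=21
Total completion time = 6 + 12 + 21 = 39

39


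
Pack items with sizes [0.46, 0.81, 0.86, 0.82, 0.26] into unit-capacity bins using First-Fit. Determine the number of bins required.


Place items sequentially using First-Fit:
  Item 0.46 -> new Bin 1
  Item 0.81 -> new Bin 2
  Item 0.86 -> new Bin 3
  Item 0.82 -> new Bin 4
  Item 0.26 -> Bin 1 (now 0.72)
Total bins used = 4

4


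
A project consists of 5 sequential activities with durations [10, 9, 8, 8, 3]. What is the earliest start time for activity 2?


Activity 2 starts after activities 1 through 1 complete.
Predecessor durations: [10]
ES = 10 = 10

10


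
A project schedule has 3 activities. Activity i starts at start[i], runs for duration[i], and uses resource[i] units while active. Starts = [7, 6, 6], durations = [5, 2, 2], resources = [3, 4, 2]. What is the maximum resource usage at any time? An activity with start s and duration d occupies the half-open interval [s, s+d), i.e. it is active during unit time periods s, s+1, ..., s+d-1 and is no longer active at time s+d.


Each activity i is active on [start_i, start_i + duration_i).
Compute total resource usage per time slot:
  t=0: active resources = [], total = 0
  t=1: active resources = [], total = 0
  t=2: active resources = [], total = 0
  t=3: active resources = [], total = 0
  t=4: active resources = [], total = 0
  t=5: active resources = [], total = 0
  t=6: active resources = [4, 2], total = 6
  t=7: active resources = [3, 4, 2], total = 9
  t=8: active resources = [3], total = 3
  t=9: active resources = [3], total = 3
  t=10: active resources = [3], total = 3
  t=11: active resources = [3], total = 3
Peak resource demand = 9

9


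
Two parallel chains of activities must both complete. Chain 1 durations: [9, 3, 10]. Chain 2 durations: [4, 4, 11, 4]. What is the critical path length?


Path A total = 9 + 3 + 10 = 22
Path B total = 4 + 4 + 11 + 4 = 23
Critical path = longest path = max(22, 23) = 23

23


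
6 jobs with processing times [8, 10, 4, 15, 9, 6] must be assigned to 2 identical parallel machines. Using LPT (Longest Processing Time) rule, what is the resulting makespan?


Sort jobs in decreasing order (LPT): [15, 10, 9, 8, 6, 4]
Assign each job to the least loaded machine:
  Machine 1: jobs [15, 8, 4], load = 27
  Machine 2: jobs [10, 9, 6], load = 25
Makespan = max load = 27

27


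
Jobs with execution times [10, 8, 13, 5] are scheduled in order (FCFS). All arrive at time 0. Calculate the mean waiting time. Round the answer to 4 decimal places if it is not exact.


FCFS order (as given): [10, 8, 13, 5]
Waiting times:
  Job 1: wait = 0
  Job 2: wait = 10
  Job 3: wait = 18
  Job 4: wait = 31
Sum of waiting times = 59
Average waiting time = 59/4 = 14.75

14.75


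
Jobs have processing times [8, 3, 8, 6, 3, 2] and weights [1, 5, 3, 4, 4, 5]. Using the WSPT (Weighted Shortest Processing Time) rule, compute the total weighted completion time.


Compute p/w ratios and sort ascending (WSPT): [(2, 5), (3, 5), (3, 4), (6, 4), (8, 3), (8, 1)]
Compute weighted completion times:
  Job (p=2,w=5): C=2, w*C=5*2=10
  Job (p=3,w=5): C=5, w*C=5*5=25
  Job (p=3,w=4): C=8, w*C=4*8=32
  Job (p=6,w=4): C=14, w*C=4*14=56
  Job (p=8,w=3): C=22, w*C=3*22=66
  Job (p=8,w=1): C=30, w*C=1*30=30
Total weighted completion time = 219

219


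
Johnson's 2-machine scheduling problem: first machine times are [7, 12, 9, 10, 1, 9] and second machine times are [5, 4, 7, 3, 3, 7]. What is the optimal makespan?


Apply Johnson's rule:
  Group 1 (a <= b): [(5, 1, 3)]
  Group 2 (a > b): [(3, 9, 7), (6, 9, 7), (1, 7, 5), (2, 12, 4), (4, 10, 3)]
Optimal job order: [5, 3, 6, 1, 2, 4]
Schedule:
  Job 5: M1 done at 1, M2 done at 4
  Job 3: M1 done at 10, M2 done at 17
  Job 6: M1 done at 19, M2 done at 26
  Job 1: M1 done at 26, M2 done at 31
  Job 2: M1 done at 38, M2 done at 42
  Job 4: M1 done at 48, M2 done at 51
Makespan = 51

51


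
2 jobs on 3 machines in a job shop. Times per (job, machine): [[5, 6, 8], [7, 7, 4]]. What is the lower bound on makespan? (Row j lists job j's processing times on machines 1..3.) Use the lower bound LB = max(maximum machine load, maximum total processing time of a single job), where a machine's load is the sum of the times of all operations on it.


Machine loads:
  Machine 1: 5 + 7 = 12
  Machine 2: 6 + 7 = 13
  Machine 3: 8 + 4 = 12
Max machine load = 13
Job totals:
  Job 1: 19
  Job 2: 18
Max job total = 19
Lower bound = max(13, 19) = 19

19


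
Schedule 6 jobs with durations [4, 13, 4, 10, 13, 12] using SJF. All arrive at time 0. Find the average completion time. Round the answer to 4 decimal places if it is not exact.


SJF order (ascending): [4, 4, 10, 12, 13, 13]
Completion times:
  Job 1: burst=4, C=4
  Job 2: burst=4, C=8
  Job 3: burst=10, C=18
  Job 4: burst=12, C=30
  Job 5: burst=13, C=43
  Job 6: burst=13, C=56
Average completion = 159/6 = 26.5

26.5


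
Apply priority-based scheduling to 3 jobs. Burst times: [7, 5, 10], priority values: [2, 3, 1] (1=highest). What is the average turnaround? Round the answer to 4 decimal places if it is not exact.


Sort by priority (ascending = highest first):
Order: [(1, 10), (2, 7), (3, 5)]
Completion times:
  Priority 1, burst=10, C=10
  Priority 2, burst=7, C=17
  Priority 3, burst=5, C=22
Average turnaround = 49/3 = 16.3333

16.3333


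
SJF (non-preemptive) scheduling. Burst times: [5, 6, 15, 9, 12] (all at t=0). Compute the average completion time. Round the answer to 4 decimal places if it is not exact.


SJF order (ascending): [5, 6, 9, 12, 15]
Completion times:
  Job 1: burst=5, C=5
  Job 2: burst=6, C=11
  Job 3: burst=9, C=20
  Job 4: burst=12, C=32
  Job 5: burst=15, C=47
Average completion = 115/5 = 23.0

23.0


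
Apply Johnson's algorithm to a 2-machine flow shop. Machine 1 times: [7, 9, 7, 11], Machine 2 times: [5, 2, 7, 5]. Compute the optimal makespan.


Apply Johnson's rule:
  Group 1 (a <= b): [(3, 7, 7)]
  Group 2 (a > b): [(1, 7, 5), (4, 11, 5), (2, 9, 2)]
Optimal job order: [3, 1, 4, 2]
Schedule:
  Job 3: M1 done at 7, M2 done at 14
  Job 1: M1 done at 14, M2 done at 19
  Job 4: M1 done at 25, M2 done at 30
  Job 2: M1 done at 34, M2 done at 36
Makespan = 36

36


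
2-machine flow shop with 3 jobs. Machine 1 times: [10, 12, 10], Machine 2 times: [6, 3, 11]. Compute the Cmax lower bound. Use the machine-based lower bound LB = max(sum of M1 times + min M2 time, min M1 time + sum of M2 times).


LB1 = sum(M1 times) + min(M2 times) = 32 + 3 = 35
LB2 = min(M1 times) + sum(M2 times) = 10 + 20 = 30
Lower bound = max(LB1, LB2) = max(35, 30) = 35

35


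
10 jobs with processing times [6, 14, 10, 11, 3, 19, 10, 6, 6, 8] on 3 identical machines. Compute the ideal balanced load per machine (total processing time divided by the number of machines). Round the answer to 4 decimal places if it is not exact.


Total processing time = 6 + 14 + 10 + 11 + 3 + 19 + 10 + 6 + 6 + 8 = 93
Number of machines = 3
Ideal balanced load = 93 / 3 = 31.0

31.0


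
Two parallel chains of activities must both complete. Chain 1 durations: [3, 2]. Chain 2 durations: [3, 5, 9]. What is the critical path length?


Path A total = 3 + 2 = 5
Path B total = 3 + 5 + 9 = 17
Critical path = longest path = max(5, 17) = 17

17


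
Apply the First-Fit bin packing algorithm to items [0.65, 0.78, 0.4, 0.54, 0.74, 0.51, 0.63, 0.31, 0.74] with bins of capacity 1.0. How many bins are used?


Place items sequentially using First-Fit:
  Item 0.65 -> new Bin 1
  Item 0.78 -> new Bin 2
  Item 0.4 -> new Bin 3
  Item 0.54 -> Bin 3 (now 0.94)
  Item 0.74 -> new Bin 4
  Item 0.51 -> new Bin 5
  Item 0.63 -> new Bin 6
  Item 0.31 -> Bin 1 (now 0.96)
  Item 0.74 -> new Bin 7
Total bins used = 7

7


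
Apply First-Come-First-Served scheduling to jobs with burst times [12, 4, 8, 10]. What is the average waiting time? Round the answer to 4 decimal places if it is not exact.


FCFS order (as given): [12, 4, 8, 10]
Waiting times:
  Job 1: wait = 0
  Job 2: wait = 12
  Job 3: wait = 16
  Job 4: wait = 24
Sum of waiting times = 52
Average waiting time = 52/4 = 13.0

13.0


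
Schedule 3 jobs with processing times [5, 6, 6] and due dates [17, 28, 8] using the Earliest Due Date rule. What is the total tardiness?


Sort by due date (EDD order): [(6, 8), (5, 17), (6, 28)]
Compute completion times and tardiness:
  Job 1: p=6, d=8, C=6, tardiness=max(0,6-8)=0
  Job 2: p=5, d=17, C=11, tardiness=max(0,11-17)=0
  Job 3: p=6, d=28, C=17, tardiness=max(0,17-28)=0
Total tardiness = 0

0


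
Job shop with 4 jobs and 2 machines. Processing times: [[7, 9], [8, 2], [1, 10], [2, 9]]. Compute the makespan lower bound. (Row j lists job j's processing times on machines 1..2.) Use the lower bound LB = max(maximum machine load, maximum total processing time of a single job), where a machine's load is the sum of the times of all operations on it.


Machine loads:
  Machine 1: 7 + 8 + 1 + 2 = 18
  Machine 2: 9 + 2 + 10 + 9 = 30
Max machine load = 30
Job totals:
  Job 1: 16
  Job 2: 10
  Job 3: 11
  Job 4: 11
Max job total = 16
Lower bound = max(30, 16) = 30

30


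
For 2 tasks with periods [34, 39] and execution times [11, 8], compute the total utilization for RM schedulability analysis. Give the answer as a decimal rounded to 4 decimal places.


Compute individual utilizations (exact fractions):
  Task 1: C/T = 11/34 (approx. 0.3235)
  Task 2: C/T = 8/39 (approx. 0.2051)
Total utilization U = 11/34 + 8/39 = 701/1326
Rounded to 4 decimal places: U = 0.5287
RM (Liu & Layland) bound for 2 tasks = 0.828427; compare with U = 701/1326 (approx. 0.528658)
U <= bound, so schedulable by RM sufficient condition.

0.5287


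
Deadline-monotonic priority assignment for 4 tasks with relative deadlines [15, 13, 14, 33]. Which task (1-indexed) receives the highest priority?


Sort tasks by relative deadline (ascending):
  Task 2: deadline = 13
  Task 3: deadline = 14
  Task 1: deadline = 15
  Task 4: deadline = 33
Priority order (highest first): [2, 3, 1, 4]
Highest priority task = 2

2


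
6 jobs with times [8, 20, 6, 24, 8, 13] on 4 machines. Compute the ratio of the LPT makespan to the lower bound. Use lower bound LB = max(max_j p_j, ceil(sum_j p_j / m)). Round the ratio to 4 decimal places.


LPT order: [24, 20, 13, 8, 8, 6]
Machine loads after assignment: [24, 20, 19, 16]
LPT makespan = 24
Lower bound = max(max_job, ceil(total/4)) = max(24, 20) = 24
Ratio = 24 / 24 = 1.0

1.0


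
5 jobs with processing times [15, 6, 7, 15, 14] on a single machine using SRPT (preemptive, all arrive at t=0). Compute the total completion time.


Since all jobs arrive at t=0, SRPT equals SPT ordering.
SPT order: [6, 7, 14, 15, 15]
Completion times:
  Job 1: p=6, C=6
  Job 2: p=7, C=13
  Job 3: p=14, C=27
  Job 4: p=15, C=42
  Job 5: p=15, C=57
Total completion time = 6 + 13 + 27 + 42 + 57 = 145

145


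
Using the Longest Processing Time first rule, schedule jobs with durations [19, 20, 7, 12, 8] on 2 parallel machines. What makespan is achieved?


Sort jobs in decreasing order (LPT): [20, 19, 12, 8, 7]
Assign each job to the least loaded machine:
  Machine 1: jobs [20, 8, 7], load = 35
  Machine 2: jobs [19, 12], load = 31
Makespan = max load = 35

35


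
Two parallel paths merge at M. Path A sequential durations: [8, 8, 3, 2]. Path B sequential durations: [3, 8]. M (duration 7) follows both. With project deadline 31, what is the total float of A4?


Forward pass: ES(A4) = sum of predecessors on chain A = 19
EF = ES + duration = 19 + 2 = 21
Backward pass: LF(M) = deadline = 31; LS(M) = 31 - 7 = 24
LF(A4) = LS(M) - sum(successors on chain A) = 24 - 0 = 24
LS = LF - duration = 24 - 2 = 22
Total float = LS - ES = 22 - 19 = 3

3


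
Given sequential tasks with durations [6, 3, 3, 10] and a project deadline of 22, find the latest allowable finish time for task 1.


LF(activity 1) = deadline - sum of successor durations
Successors: activities 2 through 4 with durations [3, 3, 10]
Sum of successor durations = 16
LF = 22 - 16 = 6

6


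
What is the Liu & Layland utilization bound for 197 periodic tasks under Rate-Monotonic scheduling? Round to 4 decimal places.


Compute 2^(1/197) = 1.0035247108
Subtract 1: 1.0035247108 - 1 = 0.0035247108
Multiply by n: 197 * 0.0035247108 = 0.6943680276
Round to 4 dp: 0.6944

0.6944


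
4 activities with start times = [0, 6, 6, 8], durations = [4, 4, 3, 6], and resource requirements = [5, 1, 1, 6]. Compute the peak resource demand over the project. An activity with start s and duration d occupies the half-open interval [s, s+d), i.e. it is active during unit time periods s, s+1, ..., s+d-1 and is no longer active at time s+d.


Each activity i is active on [start_i, start_i + duration_i).
Compute total resource usage per time slot:
  t=0: active resources = [5], total = 5
  t=1: active resources = [5], total = 5
  t=2: active resources = [5], total = 5
  t=3: active resources = [5], total = 5
  t=4: active resources = [], total = 0
  t=5: active resources = [], total = 0
  t=6: active resources = [1, 1], total = 2
  t=7: active resources = [1, 1], total = 2
  t=8: active resources = [1, 1, 6], total = 8
  t=9: active resources = [1, 6], total = 7
  t=10: active resources = [6], total = 6
  t=11: active resources = [6], total = 6
  t=12: active resources = [6], total = 6
  t=13: active resources = [6], total = 6
Peak resource demand = 8

8


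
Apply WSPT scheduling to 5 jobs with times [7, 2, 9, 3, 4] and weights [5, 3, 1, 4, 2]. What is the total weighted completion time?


Compute p/w ratios and sort ascending (WSPT): [(2, 3), (3, 4), (7, 5), (4, 2), (9, 1)]
Compute weighted completion times:
  Job (p=2,w=3): C=2, w*C=3*2=6
  Job (p=3,w=4): C=5, w*C=4*5=20
  Job (p=7,w=5): C=12, w*C=5*12=60
  Job (p=4,w=2): C=16, w*C=2*16=32
  Job (p=9,w=1): C=25, w*C=1*25=25
Total weighted completion time = 143

143


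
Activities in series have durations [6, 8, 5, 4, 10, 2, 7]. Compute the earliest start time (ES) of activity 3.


Activity 3 starts after activities 1 through 2 complete.
Predecessor durations: [6, 8]
ES = 6 + 8 = 14

14


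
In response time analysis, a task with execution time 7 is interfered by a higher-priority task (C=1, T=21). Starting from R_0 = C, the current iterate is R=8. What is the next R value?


R_next = C + ceil(R_prev / T_hp) * C_hp
ceil(8 / 21) = ceil(0.381) = 1
Interference = 1 * 1 = 1
R_next = 7 + 1 = 8
R_next = R_prev, so the iteration has converged (response time = 8).

8


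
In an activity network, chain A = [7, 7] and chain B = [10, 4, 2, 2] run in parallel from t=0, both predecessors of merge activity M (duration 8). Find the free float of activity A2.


ES(A2) = sum of predecessors on chain A = 7
EF(A2) = ES + duration = 7 + 7 = 14
Successor of A2 is M. ES(M) = max(sum(A), sum(B)) = max(14, 18) = 18
Free float = ES(successor) - EF(current) = 18 - 14 = 4

4


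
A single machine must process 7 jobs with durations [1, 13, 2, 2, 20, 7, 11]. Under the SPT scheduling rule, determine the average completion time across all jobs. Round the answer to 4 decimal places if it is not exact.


Sort jobs by processing time (SPT order): [1, 2, 2, 7, 11, 13, 20]
Compute completion times sequentially:
  Job 1: processing = 1, completes at 1
  Job 2: processing = 2, completes at 3
  Job 3: processing = 2, completes at 5
  Job 4: processing = 7, completes at 12
  Job 5: processing = 11, completes at 23
  Job 6: processing = 13, completes at 36
  Job 7: processing = 20, completes at 56
Sum of completion times = 136
Average completion time = 136/7 = 19.4286

19.4286


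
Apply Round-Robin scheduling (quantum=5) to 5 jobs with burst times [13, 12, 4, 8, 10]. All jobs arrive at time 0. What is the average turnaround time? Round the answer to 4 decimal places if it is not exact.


Time quantum = 5
Execution trace:
  J1 runs 5 units, time = 5
  J2 runs 5 units, time = 10
  J3 runs 4 units, time = 14
  J4 runs 5 units, time = 19
  J5 runs 5 units, time = 24
  J1 runs 5 units, time = 29
  J2 runs 5 units, time = 34
  J4 runs 3 units, time = 37
  J5 runs 5 units, time = 42
  J1 runs 3 units, time = 45
  J2 runs 2 units, time = 47
Finish times: [45, 47, 14, 37, 42]
Average turnaround = 185/5 = 37.0

37.0


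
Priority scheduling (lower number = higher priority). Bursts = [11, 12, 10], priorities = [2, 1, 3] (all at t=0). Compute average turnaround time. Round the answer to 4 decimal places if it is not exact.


Sort by priority (ascending = highest first):
Order: [(1, 12), (2, 11), (3, 10)]
Completion times:
  Priority 1, burst=12, C=12
  Priority 2, burst=11, C=23
  Priority 3, burst=10, C=33
Average turnaround = 68/3 = 22.6667

22.6667


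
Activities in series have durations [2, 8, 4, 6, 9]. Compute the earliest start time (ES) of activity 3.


Activity 3 starts after activities 1 through 2 complete.
Predecessor durations: [2, 8]
ES = 2 + 8 = 10

10


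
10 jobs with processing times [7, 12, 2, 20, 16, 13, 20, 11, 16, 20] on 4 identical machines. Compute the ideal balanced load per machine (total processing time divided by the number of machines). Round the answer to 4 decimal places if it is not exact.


Total processing time = 7 + 12 + 2 + 20 + 16 + 13 + 20 + 11 + 16 + 20 = 137
Number of machines = 4
Ideal balanced load = 137 / 4 = 34.25

34.25


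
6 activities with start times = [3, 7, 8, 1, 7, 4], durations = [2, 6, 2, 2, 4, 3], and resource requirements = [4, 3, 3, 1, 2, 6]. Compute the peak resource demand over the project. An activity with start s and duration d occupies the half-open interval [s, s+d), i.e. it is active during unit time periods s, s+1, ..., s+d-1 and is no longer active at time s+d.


Each activity i is active on [start_i, start_i + duration_i).
Compute total resource usage per time slot:
  t=0: active resources = [], total = 0
  t=1: active resources = [1], total = 1
  t=2: active resources = [1], total = 1
  t=3: active resources = [4], total = 4
  t=4: active resources = [4, 6], total = 10
  t=5: active resources = [6], total = 6
  t=6: active resources = [6], total = 6
  t=7: active resources = [3, 2], total = 5
  t=8: active resources = [3, 3, 2], total = 8
  t=9: active resources = [3, 3, 2], total = 8
  t=10: active resources = [3, 2], total = 5
  t=11: active resources = [3], total = 3
  t=12: active resources = [3], total = 3
Peak resource demand = 10

10


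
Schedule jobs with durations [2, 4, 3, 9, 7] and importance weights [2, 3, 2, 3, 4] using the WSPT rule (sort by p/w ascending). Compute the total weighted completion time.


Compute p/w ratios and sort ascending (WSPT): [(2, 2), (4, 3), (3, 2), (7, 4), (9, 3)]
Compute weighted completion times:
  Job (p=2,w=2): C=2, w*C=2*2=4
  Job (p=4,w=3): C=6, w*C=3*6=18
  Job (p=3,w=2): C=9, w*C=2*9=18
  Job (p=7,w=4): C=16, w*C=4*16=64
  Job (p=9,w=3): C=25, w*C=3*25=75
Total weighted completion time = 179

179


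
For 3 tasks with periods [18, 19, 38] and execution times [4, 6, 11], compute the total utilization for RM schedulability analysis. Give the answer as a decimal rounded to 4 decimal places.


Compute individual utilizations (exact fractions):
  Task 1: C/T = 4/18 = 2/9 (approx. 0.2222)
  Task 2: C/T = 6/19 (approx. 0.3158)
  Task 3: C/T = 11/38 (approx. 0.2895)
Total utilization U = 2/9 + 6/19 + 11/38 = 283/342
Rounded to 4 decimal places: U = 0.8275
RM (Liu & Layland) bound for 3 tasks = 0.779763; compare with U = 283/342 (approx. 0.827485)
bound < U <= 1, so the RM sufficient condition is not met (inconclusive; an exact test such as response-time analysis is needed).

0.8275


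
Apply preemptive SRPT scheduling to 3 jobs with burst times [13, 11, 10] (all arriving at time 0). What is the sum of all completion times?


Since all jobs arrive at t=0, SRPT equals SPT ordering.
SPT order: [10, 11, 13]
Completion times:
  Job 1: p=10, C=10
  Job 2: p=11, C=21
  Job 3: p=13, C=34
Total completion time = 10 + 21 + 34 = 65

65


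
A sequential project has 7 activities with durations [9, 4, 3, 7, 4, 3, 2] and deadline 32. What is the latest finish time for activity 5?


LF(activity 5) = deadline - sum of successor durations
Successors: activities 6 through 7 with durations [3, 2]
Sum of successor durations = 5
LF = 32 - 5 = 27

27


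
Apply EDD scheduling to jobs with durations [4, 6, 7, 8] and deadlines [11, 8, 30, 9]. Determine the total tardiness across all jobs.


Sort by due date (EDD order): [(6, 8), (8, 9), (4, 11), (7, 30)]
Compute completion times and tardiness:
  Job 1: p=6, d=8, C=6, tardiness=max(0,6-8)=0
  Job 2: p=8, d=9, C=14, tardiness=max(0,14-9)=5
  Job 3: p=4, d=11, C=18, tardiness=max(0,18-11)=7
  Job 4: p=7, d=30, C=25, tardiness=max(0,25-30)=0
Total tardiness = 12

12


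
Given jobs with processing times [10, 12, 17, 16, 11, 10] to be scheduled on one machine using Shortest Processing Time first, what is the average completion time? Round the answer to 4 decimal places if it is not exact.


Sort jobs by processing time (SPT order): [10, 10, 11, 12, 16, 17]
Compute completion times sequentially:
  Job 1: processing = 10, completes at 10
  Job 2: processing = 10, completes at 20
  Job 3: processing = 11, completes at 31
  Job 4: processing = 12, completes at 43
  Job 5: processing = 16, completes at 59
  Job 6: processing = 17, completes at 76
Sum of completion times = 239
Average completion time = 239/6 = 39.8333

39.8333


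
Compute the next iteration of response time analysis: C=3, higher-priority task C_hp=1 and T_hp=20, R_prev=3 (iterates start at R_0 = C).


R_next = C + ceil(R_prev / T_hp) * C_hp
ceil(3 / 20) = ceil(0.15) = 1
Interference = 1 * 1 = 1
R_next = 3 + 1 = 4

4


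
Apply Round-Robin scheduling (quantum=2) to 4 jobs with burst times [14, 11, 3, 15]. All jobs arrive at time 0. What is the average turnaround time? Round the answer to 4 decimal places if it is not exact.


Time quantum = 2
Execution trace:
  J1 runs 2 units, time = 2
  J2 runs 2 units, time = 4
  J3 runs 2 units, time = 6
  J4 runs 2 units, time = 8
  J1 runs 2 units, time = 10
  J2 runs 2 units, time = 12
  J3 runs 1 units, time = 13
  J4 runs 2 units, time = 15
  J1 runs 2 units, time = 17
  J2 runs 2 units, time = 19
  J4 runs 2 units, time = 21
  J1 runs 2 units, time = 23
  J2 runs 2 units, time = 25
  J4 runs 2 units, time = 27
  J1 runs 2 units, time = 29
  J2 runs 2 units, time = 31
  J4 runs 2 units, time = 33
  J1 runs 2 units, time = 35
  J2 runs 1 units, time = 36
  J4 runs 2 units, time = 38
  J1 runs 2 units, time = 40
  J4 runs 2 units, time = 42
  J4 runs 1 units, time = 43
Finish times: [40, 36, 13, 43]
Average turnaround = 132/4 = 33.0

33.0


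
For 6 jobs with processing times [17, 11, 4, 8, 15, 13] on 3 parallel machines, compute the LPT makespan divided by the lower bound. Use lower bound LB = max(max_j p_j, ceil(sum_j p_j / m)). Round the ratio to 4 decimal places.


LPT order: [17, 15, 13, 11, 8, 4]
Machine loads after assignment: [21, 23, 24]
LPT makespan = 24
Lower bound = max(max_job, ceil(total/3)) = max(17, 23) = 23
Ratio = 24 / 23 = 1.0435

1.0435


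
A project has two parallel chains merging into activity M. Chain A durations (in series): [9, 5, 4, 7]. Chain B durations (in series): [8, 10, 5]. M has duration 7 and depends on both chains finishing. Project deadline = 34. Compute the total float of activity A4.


Forward pass: ES(A4) = sum of predecessors on chain A = 18
EF = ES + duration = 18 + 7 = 25
Backward pass: LF(M) = deadline = 34; LS(M) = 34 - 7 = 27
LF(A4) = LS(M) - sum(successors on chain A) = 27 - 0 = 27
LS = LF - duration = 27 - 7 = 20
Total float = LS - ES = 20 - 18 = 2

2


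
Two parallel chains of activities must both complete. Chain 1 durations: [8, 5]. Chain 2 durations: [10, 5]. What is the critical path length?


Path A total = 8 + 5 = 13
Path B total = 10 + 5 = 15
Critical path = longest path = max(13, 15) = 15

15


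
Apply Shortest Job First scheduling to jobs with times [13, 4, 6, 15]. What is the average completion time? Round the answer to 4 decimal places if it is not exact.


SJF order (ascending): [4, 6, 13, 15]
Completion times:
  Job 1: burst=4, C=4
  Job 2: burst=6, C=10
  Job 3: burst=13, C=23
  Job 4: burst=15, C=38
Average completion = 75/4 = 18.75

18.75


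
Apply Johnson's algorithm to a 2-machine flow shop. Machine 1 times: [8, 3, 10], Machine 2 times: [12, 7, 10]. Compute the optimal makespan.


Apply Johnson's rule:
  Group 1 (a <= b): [(2, 3, 7), (1, 8, 12), (3, 10, 10)]
  Group 2 (a > b): []
Optimal job order: [2, 1, 3]
Schedule:
  Job 2: M1 done at 3, M2 done at 10
  Job 1: M1 done at 11, M2 done at 23
  Job 3: M1 done at 21, M2 done at 33
Makespan = 33

33


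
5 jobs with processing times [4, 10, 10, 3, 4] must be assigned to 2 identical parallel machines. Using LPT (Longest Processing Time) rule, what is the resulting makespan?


Sort jobs in decreasing order (LPT): [10, 10, 4, 4, 3]
Assign each job to the least loaded machine:
  Machine 1: jobs [10, 4, 3], load = 17
  Machine 2: jobs [10, 4], load = 14
Makespan = max load = 17

17


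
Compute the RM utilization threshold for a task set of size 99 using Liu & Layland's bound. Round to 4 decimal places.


Compute 2^(1/99) = 1.0070260544
Subtract 1: 1.0070260544 - 1 = 0.0070260544
Multiply by n: 99 * 0.0070260544 = 0.6955793856
Round to 4 dp: 0.6956

0.6956


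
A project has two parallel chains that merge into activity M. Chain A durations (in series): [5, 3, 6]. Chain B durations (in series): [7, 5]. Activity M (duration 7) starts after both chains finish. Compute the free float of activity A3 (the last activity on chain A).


ES(A3) = sum of predecessors on chain A = 8
EF(A3) = ES + duration = 8 + 6 = 14
Successor of A3 is M. ES(M) = max(sum(A), sum(B)) = max(14, 12) = 14
Free float = ES(successor) - EF(current) = 14 - 14 = 0

0


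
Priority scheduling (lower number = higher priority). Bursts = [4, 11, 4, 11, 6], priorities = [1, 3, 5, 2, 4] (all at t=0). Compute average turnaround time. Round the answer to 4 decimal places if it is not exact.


Sort by priority (ascending = highest first):
Order: [(1, 4), (2, 11), (3, 11), (4, 6), (5, 4)]
Completion times:
  Priority 1, burst=4, C=4
  Priority 2, burst=11, C=15
  Priority 3, burst=11, C=26
  Priority 4, burst=6, C=32
  Priority 5, burst=4, C=36
Average turnaround = 113/5 = 22.6

22.6


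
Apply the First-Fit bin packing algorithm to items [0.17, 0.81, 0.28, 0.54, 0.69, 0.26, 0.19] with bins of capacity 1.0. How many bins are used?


Place items sequentially using First-Fit:
  Item 0.17 -> new Bin 1
  Item 0.81 -> Bin 1 (now 0.98)
  Item 0.28 -> new Bin 2
  Item 0.54 -> Bin 2 (now 0.82)
  Item 0.69 -> new Bin 3
  Item 0.26 -> Bin 3 (now 0.95)
  Item 0.19 -> new Bin 4
Total bins used = 4

4


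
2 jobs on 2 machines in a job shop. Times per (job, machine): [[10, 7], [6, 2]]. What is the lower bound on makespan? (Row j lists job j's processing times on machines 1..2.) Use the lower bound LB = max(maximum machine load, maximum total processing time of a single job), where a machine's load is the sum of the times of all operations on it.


Machine loads:
  Machine 1: 10 + 6 = 16
  Machine 2: 7 + 2 = 9
Max machine load = 16
Job totals:
  Job 1: 17
  Job 2: 8
Max job total = 17
Lower bound = max(16, 17) = 17

17


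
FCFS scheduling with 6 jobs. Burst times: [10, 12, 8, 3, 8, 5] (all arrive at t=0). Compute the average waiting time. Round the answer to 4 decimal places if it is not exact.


FCFS order (as given): [10, 12, 8, 3, 8, 5]
Waiting times:
  Job 1: wait = 0
  Job 2: wait = 10
  Job 3: wait = 22
  Job 4: wait = 30
  Job 5: wait = 33
  Job 6: wait = 41
Sum of waiting times = 136
Average waiting time = 136/6 = 22.6667

22.6667


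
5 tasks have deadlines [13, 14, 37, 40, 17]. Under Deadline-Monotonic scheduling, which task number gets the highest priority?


Sort tasks by relative deadline (ascending):
  Task 1: deadline = 13
  Task 2: deadline = 14
  Task 5: deadline = 17
  Task 3: deadline = 37
  Task 4: deadline = 40
Priority order (highest first): [1, 2, 5, 3, 4]
Highest priority task = 1

1


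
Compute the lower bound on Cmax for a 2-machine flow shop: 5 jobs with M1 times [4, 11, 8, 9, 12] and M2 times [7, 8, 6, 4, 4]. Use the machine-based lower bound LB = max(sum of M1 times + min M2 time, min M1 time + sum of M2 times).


LB1 = sum(M1 times) + min(M2 times) = 44 + 4 = 48
LB2 = min(M1 times) + sum(M2 times) = 4 + 29 = 33
Lower bound = max(LB1, LB2) = max(48, 33) = 48

48


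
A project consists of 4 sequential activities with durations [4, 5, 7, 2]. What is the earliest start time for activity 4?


Activity 4 starts after activities 1 through 3 complete.
Predecessor durations: [4, 5, 7]
ES = 4 + 5 + 7 = 16

16


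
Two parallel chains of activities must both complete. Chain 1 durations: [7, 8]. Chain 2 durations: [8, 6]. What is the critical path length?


Path A total = 7 + 8 = 15
Path B total = 8 + 6 = 14
Critical path = longest path = max(15, 14) = 15

15


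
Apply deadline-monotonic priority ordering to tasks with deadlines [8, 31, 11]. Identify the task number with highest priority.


Sort tasks by relative deadline (ascending):
  Task 1: deadline = 8
  Task 3: deadline = 11
  Task 2: deadline = 31
Priority order (highest first): [1, 3, 2]
Highest priority task = 1

1


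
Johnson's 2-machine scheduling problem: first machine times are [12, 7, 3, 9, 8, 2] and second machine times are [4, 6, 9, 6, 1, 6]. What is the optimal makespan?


Apply Johnson's rule:
  Group 1 (a <= b): [(6, 2, 6), (3, 3, 9)]
  Group 2 (a > b): [(2, 7, 6), (4, 9, 6), (1, 12, 4), (5, 8, 1)]
Optimal job order: [6, 3, 2, 4, 1, 5]
Schedule:
  Job 6: M1 done at 2, M2 done at 8
  Job 3: M1 done at 5, M2 done at 17
  Job 2: M1 done at 12, M2 done at 23
  Job 4: M1 done at 21, M2 done at 29
  Job 1: M1 done at 33, M2 done at 37
  Job 5: M1 done at 41, M2 done at 42
Makespan = 42

42


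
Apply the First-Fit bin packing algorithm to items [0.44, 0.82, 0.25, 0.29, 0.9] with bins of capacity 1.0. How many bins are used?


Place items sequentially using First-Fit:
  Item 0.44 -> new Bin 1
  Item 0.82 -> new Bin 2
  Item 0.25 -> Bin 1 (now 0.69)
  Item 0.29 -> Bin 1 (now 0.98)
  Item 0.9 -> new Bin 3
Total bins used = 3

3


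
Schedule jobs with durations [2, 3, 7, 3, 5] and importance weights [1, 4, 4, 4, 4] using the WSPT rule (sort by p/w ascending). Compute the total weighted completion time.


Compute p/w ratios and sort ascending (WSPT): [(3, 4), (3, 4), (5, 4), (7, 4), (2, 1)]
Compute weighted completion times:
  Job (p=3,w=4): C=3, w*C=4*3=12
  Job (p=3,w=4): C=6, w*C=4*6=24
  Job (p=5,w=4): C=11, w*C=4*11=44
  Job (p=7,w=4): C=18, w*C=4*18=72
  Job (p=2,w=1): C=20, w*C=1*20=20
Total weighted completion time = 172

172


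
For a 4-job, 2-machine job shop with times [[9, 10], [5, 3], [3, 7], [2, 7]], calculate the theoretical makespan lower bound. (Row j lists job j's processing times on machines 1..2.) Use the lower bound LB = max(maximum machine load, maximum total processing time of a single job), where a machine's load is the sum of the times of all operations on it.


Machine loads:
  Machine 1: 9 + 5 + 3 + 2 = 19
  Machine 2: 10 + 3 + 7 + 7 = 27
Max machine load = 27
Job totals:
  Job 1: 19
  Job 2: 8
  Job 3: 10
  Job 4: 9
Max job total = 19
Lower bound = max(27, 19) = 27

27


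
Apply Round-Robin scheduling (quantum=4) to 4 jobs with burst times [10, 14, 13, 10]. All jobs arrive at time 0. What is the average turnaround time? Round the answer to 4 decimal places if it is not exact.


Time quantum = 4
Execution trace:
  J1 runs 4 units, time = 4
  J2 runs 4 units, time = 8
  J3 runs 4 units, time = 12
  J4 runs 4 units, time = 16
  J1 runs 4 units, time = 20
  J2 runs 4 units, time = 24
  J3 runs 4 units, time = 28
  J4 runs 4 units, time = 32
  J1 runs 2 units, time = 34
  J2 runs 4 units, time = 38
  J3 runs 4 units, time = 42
  J4 runs 2 units, time = 44
  J2 runs 2 units, time = 46
  J3 runs 1 units, time = 47
Finish times: [34, 46, 47, 44]
Average turnaround = 171/4 = 42.75

42.75


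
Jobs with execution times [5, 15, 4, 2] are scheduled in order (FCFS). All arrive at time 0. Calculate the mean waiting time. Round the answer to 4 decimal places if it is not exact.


FCFS order (as given): [5, 15, 4, 2]
Waiting times:
  Job 1: wait = 0
  Job 2: wait = 5
  Job 3: wait = 20
  Job 4: wait = 24
Sum of waiting times = 49
Average waiting time = 49/4 = 12.25

12.25


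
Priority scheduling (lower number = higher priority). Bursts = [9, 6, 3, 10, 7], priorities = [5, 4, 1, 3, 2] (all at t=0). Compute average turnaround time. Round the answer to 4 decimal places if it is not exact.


Sort by priority (ascending = highest first):
Order: [(1, 3), (2, 7), (3, 10), (4, 6), (5, 9)]
Completion times:
  Priority 1, burst=3, C=3
  Priority 2, burst=7, C=10
  Priority 3, burst=10, C=20
  Priority 4, burst=6, C=26
  Priority 5, burst=9, C=35
Average turnaround = 94/5 = 18.8

18.8


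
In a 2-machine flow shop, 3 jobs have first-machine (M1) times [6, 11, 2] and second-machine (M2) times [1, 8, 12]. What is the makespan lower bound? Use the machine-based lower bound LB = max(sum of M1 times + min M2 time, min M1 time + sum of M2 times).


LB1 = sum(M1 times) + min(M2 times) = 19 + 1 = 20
LB2 = min(M1 times) + sum(M2 times) = 2 + 21 = 23
Lower bound = max(LB1, LB2) = max(20, 23) = 23

23


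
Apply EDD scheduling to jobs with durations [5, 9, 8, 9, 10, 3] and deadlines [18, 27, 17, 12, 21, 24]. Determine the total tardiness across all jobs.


Sort by due date (EDD order): [(9, 12), (8, 17), (5, 18), (10, 21), (3, 24), (9, 27)]
Compute completion times and tardiness:
  Job 1: p=9, d=12, C=9, tardiness=max(0,9-12)=0
  Job 2: p=8, d=17, C=17, tardiness=max(0,17-17)=0
  Job 3: p=5, d=18, C=22, tardiness=max(0,22-18)=4
  Job 4: p=10, d=21, C=32, tardiness=max(0,32-21)=11
  Job 5: p=3, d=24, C=35, tardiness=max(0,35-24)=11
  Job 6: p=9, d=27, C=44, tardiness=max(0,44-27)=17
Total tardiness = 43

43


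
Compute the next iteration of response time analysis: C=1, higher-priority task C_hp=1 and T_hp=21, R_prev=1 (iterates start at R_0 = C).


R_next = C + ceil(R_prev / T_hp) * C_hp
ceil(1 / 21) = ceil(0.0476) = 1
Interference = 1 * 1 = 1
R_next = 1 + 1 = 2

2


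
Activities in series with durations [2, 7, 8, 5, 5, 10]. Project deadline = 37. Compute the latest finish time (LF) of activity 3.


LF(activity 3) = deadline - sum of successor durations
Successors: activities 4 through 6 with durations [5, 5, 10]
Sum of successor durations = 20
LF = 37 - 20 = 17

17


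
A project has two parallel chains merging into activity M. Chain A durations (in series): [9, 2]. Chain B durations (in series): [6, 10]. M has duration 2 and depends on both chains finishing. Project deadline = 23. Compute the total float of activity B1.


Forward pass: ES(B1) = sum of predecessors on chain B = 0
EF = ES + duration = 0 + 6 = 6
Backward pass: LF(M) = deadline = 23; LS(M) = 23 - 2 = 21
LF(B1) = LS(M) - sum(successors on chain B) = 21 - 10 = 11
LS = LF - duration = 11 - 6 = 5
Total float = LS - ES = 5 - 0 = 5

5


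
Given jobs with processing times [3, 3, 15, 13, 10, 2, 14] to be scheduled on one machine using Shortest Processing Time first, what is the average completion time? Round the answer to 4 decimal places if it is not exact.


Sort jobs by processing time (SPT order): [2, 3, 3, 10, 13, 14, 15]
Compute completion times sequentially:
  Job 1: processing = 2, completes at 2
  Job 2: processing = 3, completes at 5
  Job 3: processing = 3, completes at 8
  Job 4: processing = 10, completes at 18
  Job 5: processing = 13, completes at 31
  Job 6: processing = 14, completes at 45
  Job 7: processing = 15, completes at 60
Sum of completion times = 169
Average completion time = 169/7 = 24.1429

24.1429


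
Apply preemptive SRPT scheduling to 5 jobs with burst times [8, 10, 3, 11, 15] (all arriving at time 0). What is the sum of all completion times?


Since all jobs arrive at t=0, SRPT equals SPT ordering.
SPT order: [3, 8, 10, 11, 15]
Completion times:
  Job 1: p=3, C=3
  Job 2: p=8, C=11
  Job 3: p=10, C=21
  Job 4: p=11, C=32
  Job 5: p=15, C=47
Total completion time = 3 + 11 + 21 + 32 + 47 = 114

114


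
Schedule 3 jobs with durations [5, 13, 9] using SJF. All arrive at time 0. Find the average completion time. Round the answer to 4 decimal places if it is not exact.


SJF order (ascending): [5, 9, 13]
Completion times:
  Job 1: burst=5, C=5
  Job 2: burst=9, C=14
  Job 3: burst=13, C=27
Average completion = 46/3 = 15.3333

15.3333


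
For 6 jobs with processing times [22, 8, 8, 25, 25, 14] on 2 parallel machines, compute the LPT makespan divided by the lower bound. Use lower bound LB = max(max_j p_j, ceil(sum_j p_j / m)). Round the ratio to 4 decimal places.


LPT order: [25, 25, 22, 14, 8, 8]
Machine loads after assignment: [55, 47]
LPT makespan = 55
Lower bound = max(max_job, ceil(total/2)) = max(25, 51) = 51
Ratio = 55 / 51 = 1.0784

1.0784


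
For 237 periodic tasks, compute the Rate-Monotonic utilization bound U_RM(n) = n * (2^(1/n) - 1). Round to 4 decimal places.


Compute 2^(1/237) = 1.0029289527
Subtract 1: 1.0029289527 - 1 = 0.0029289527
Multiply by n: 237 * 0.0029289527 = 0.6941617899
Round to 4 dp: 0.6942

0.6942


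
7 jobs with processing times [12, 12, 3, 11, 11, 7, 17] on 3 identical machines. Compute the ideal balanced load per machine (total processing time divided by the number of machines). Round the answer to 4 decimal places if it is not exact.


Total processing time = 12 + 12 + 3 + 11 + 11 + 7 + 17 = 73
Number of machines = 3
Ideal balanced load = 73 / 3 = 24.3333

24.3333


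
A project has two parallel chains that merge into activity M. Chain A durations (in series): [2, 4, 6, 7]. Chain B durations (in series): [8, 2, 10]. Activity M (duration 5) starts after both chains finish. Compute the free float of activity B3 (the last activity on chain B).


ES(B3) = sum of predecessors on chain B = 10
EF(B3) = ES + duration = 10 + 10 = 20
Successor of B3 is M. ES(M) = max(sum(A), sum(B)) = max(19, 20) = 20
Free float = ES(successor) - EF(current) = 20 - 20 = 0

0


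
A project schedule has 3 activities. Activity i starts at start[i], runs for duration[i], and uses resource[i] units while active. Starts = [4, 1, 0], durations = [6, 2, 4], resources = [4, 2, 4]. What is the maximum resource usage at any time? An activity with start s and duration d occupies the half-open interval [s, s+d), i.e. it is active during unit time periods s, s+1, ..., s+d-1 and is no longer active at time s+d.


Each activity i is active on [start_i, start_i + duration_i).
Compute total resource usage per time slot:
  t=0: active resources = [4], total = 4
  t=1: active resources = [2, 4], total = 6
  t=2: active resources = [2, 4], total = 6
  t=3: active resources = [4], total = 4
  t=4: active resources = [4], total = 4
  t=5: active resources = [4], total = 4
  t=6: active resources = [4], total = 4
  t=7: active resources = [4], total = 4
  t=8: active resources = [4], total = 4
  t=9: active resources = [4], total = 4
Peak resource demand = 6

6


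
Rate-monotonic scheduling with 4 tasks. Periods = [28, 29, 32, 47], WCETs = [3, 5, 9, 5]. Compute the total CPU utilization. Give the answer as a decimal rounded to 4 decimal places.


Compute individual utilizations (exact fractions):
  Task 1: C/T = 3/28 (approx. 0.1071)
  Task 2: C/T = 5/29 (approx. 0.1724)
  Task 3: C/T = 9/32 (approx. 0.2813)
  Task 4: C/T = 5/47 (approx. 0.1064)
Total utilization U = 3/28 + 5/29 + 9/32 + 5/47 = 203701/305312
Rounded to 4 decimal places: U = 0.6672
RM (Liu & Layland) bound for 4 tasks = 0.756828; compare with U = 203701/305312 (approx. 0.667190)
U <= bound, so schedulable by RM sufficient condition.

0.6672
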